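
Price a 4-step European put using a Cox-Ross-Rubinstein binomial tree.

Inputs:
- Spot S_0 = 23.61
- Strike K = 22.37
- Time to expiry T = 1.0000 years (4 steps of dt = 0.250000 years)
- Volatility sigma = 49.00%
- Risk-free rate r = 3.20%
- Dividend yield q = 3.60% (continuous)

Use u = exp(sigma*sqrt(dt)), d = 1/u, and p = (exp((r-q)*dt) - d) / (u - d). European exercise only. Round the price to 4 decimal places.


Answer: Price = V(0,0) = 3.7024

Derivation:
dt = T/N = 0.250000
u = exp(sigma*sqrt(dt)) = 1.277621; d = 1/u = 0.782705
p = (exp((r-q)*dt) - d) / (u - d) = 0.437035
Discount per step: exp(-r*dt) = 0.992032
Stock lattice S(k, i) with i counting down-moves:
  k=0: S(0,0) = 23.6100
  k=1: S(1,0) = 30.1646; S(1,1) = 18.4797
  k=2: S(2,0) = 38.5390; S(2,1) = 23.6100; S(2,2) = 14.4641
  k=3: S(3,0) = 49.2382; S(3,1) = 30.1646; S(3,2) = 18.4797; S(3,3) = 11.3211
  k=4: S(4,0) = 62.9078; S(4,1) = 38.5390; S(4,2) = 23.6100; S(4,3) = 14.4641; S(4,4) = 8.8611
Terminal payoffs V(N, i) = max(K - S_T, 0):
  V(4,0) = 0.000000; V(4,1) = 0.000000; V(4,2) = 0.000000; V(4,3) = 7.905891; V(4,4) = 13.508905
Backward induction: V(k, i) = exp(-r*dt) * [p * V(k+1, i) + (1-p) * V(k+1, i+1)].
  V(3,0) = exp(-r*dt) * [p*0.000000 + (1-p)*0.000000] = 0.000000
  V(3,1) = exp(-r*dt) * [p*0.000000 + (1-p)*0.000000] = 0.000000
  V(3,2) = exp(-r*dt) * [p*0.000000 + (1-p)*7.905891] = 4.415276
  V(3,3) = exp(-r*dt) * [p*7.905891 + (1-p)*13.508905] = 10.972063
  V(2,0) = exp(-r*dt) * [p*0.000000 + (1-p)*0.000000] = 0.000000
  V(2,1) = exp(-r*dt) * [p*0.000000 + (1-p)*4.415276] = 2.465840
  V(2,2) = exp(-r*dt) * [p*4.415276 + (1-p)*10.972063] = 8.041924
  V(1,0) = exp(-r*dt) * [p*0.000000 + (1-p)*2.465840] = 1.377120
  V(1,1) = exp(-r*dt) * [p*2.465840 + (1-p)*8.041924] = 5.560319
  V(0,0) = exp(-r*dt) * [p*1.377120 + (1-p)*5.560319] = 3.702377


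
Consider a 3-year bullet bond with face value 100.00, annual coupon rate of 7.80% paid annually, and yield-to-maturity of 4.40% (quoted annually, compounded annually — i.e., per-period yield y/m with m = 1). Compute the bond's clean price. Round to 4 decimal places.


Coupon per period c = face * coupon_rate / m = 7.800000
Periods per year m = 1; per-period yield y/m = 0.044000
Number of cashflows N = 3
Cashflows (t years, CF_t, discount factor 1/(1+y/m)^(m*t), PV):
  t = 1.0000: CF_t = 7.800000, DF = 0.957854, PV = 7.471264
  t = 2.0000: CF_t = 7.800000, DF = 0.917485, PV = 7.156383
  t = 3.0000: CF_t = 107.800000, DF = 0.878817, PV = 94.736485
Price P = sum_t PV_t = 109.364132

Answer: Price = 109.3641


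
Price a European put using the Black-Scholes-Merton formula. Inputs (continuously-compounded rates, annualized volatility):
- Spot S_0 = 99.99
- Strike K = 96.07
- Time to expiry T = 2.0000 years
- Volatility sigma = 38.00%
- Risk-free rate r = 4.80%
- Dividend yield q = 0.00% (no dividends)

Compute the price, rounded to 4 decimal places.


Answer: Price = 14.0938

Derivation:
d1 = (ln(S/K) + (r - q + 0.5*sigma^2) * T) / (sigma * sqrt(T)) = 0.52175751
d2 = d1 - sigma * sqrt(T) = -0.01564364
exp(-rT) = 0.90846402; exp(-qT) = 1.00000000
P = K * exp(-rT) * N(-d2) - S_0 * exp(-qT) * N(-d1)
N(-d1) = 0.30091959; N(-d2) = 0.50624066
P = 96.0700 * 0.90846402 * 0.50624066 - 99.9900 * 1.00000000 * 0.30091959 = 14.0938


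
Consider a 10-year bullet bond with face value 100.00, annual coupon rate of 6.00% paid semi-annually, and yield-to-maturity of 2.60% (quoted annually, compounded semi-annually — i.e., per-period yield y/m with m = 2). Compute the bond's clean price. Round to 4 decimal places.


Answer: Price = 129.7703

Derivation:
Coupon per period c = face * coupon_rate / m = 3.000000
Periods per year m = 2; per-period yield y/m = 0.013000
Number of cashflows N = 20
Cashflows (t years, CF_t, discount factor 1/(1+y/m)^(m*t), PV):
  t = 0.5000: CF_t = 3.000000, DF = 0.987167, PV = 2.961500
  t = 1.0000: CF_t = 3.000000, DF = 0.974498, PV = 2.923495
  t = 1.5000: CF_t = 3.000000, DF = 0.961992, PV = 2.885977
  t = 2.0000: CF_t = 3.000000, DF = 0.949647, PV = 2.848941
  t = 2.5000: CF_t = 3.000000, DF = 0.937460, PV = 2.812380
  t = 3.0000: CF_t = 3.000000, DF = 0.925429, PV = 2.776288
  t = 3.5000: CF_t = 3.000000, DF = 0.913553, PV = 2.740660
  t = 4.0000: CF_t = 3.000000, DF = 0.901829, PV = 2.705488
  t = 4.5000: CF_t = 3.000000, DF = 0.890256, PV = 2.670769
  t = 5.0000: CF_t = 3.000000, DF = 0.878831, PV = 2.636494
  t = 5.5000: CF_t = 3.000000, DF = 0.867553, PV = 2.602660
  t = 6.0000: CF_t = 3.000000, DF = 0.856420, PV = 2.569259
  t = 6.5000: CF_t = 3.000000, DF = 0.845429, PV = 2.536287
  t = 7.0000: CF_t = 3.000000, DF = 0.834580, PV = 2.503739
  t = 7.5000: CF_t = 3.000000, DF = 0.823869, PV = 2.471608
  t = 8.0000: CF_t = 3.000000, DF = 0.813296, PV = 2.439889
  t = 8.5000: CF_t = 3.000000, DF = 0.802859, PV = 2.408578
  t = 9.0000: CF_t = 3.000000, DF = 0.792556, PV = 2.377668
  t = 9.5000: CF_t = 3.000000, DF = 0.782385, PV = 2.347155
  t = 10.0000: CF_t = 103.000000, DF = 0.772345, PV = 79.551490
Price P = sum_t PV_t = 129.770327


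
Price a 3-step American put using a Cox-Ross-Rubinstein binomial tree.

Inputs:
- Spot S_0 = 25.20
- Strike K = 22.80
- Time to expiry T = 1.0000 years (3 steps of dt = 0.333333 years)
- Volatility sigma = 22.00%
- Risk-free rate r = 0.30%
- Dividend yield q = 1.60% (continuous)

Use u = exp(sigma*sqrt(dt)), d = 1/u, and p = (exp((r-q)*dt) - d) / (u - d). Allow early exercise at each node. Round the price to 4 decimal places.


dt = T/N = 0.333333
u = exp(sigma*sqrt(dt)) = 1.135436; d = 1/u = 0.880719
p = (exp((r-q)*dt) - d) / (u - d) = 0.451313
Discount per step: exp(-r*dt) = 0.999000
Stock lattice S(k, i) with i counting down-moves:
  k=0: S(0,0) = 25.2000
  k=1: S(1,0) = 28.6130; S(1,1) = 22.1941
  k=2: S(2,0) = 32.4882; S(2,1) = 25.2000; S(2,2) = 19.5468
  k=3: S(3,0) = 36.8883; S(3,1) = 28.6130; S(3,2) = 22.1941; S(3,3) = 17.2152
Terminal payoffs V(N, i) = max(K - S_T, 0):
  V(3,0) = 0.000000; V(3,1) = 0.000000; V(3,2) = 0.605890; V(3,3) = 5.584798
Backward induction: V(k, i) = exp(-r*dt) * [p * V(k+1, i) + (1-p) * V(k+1, i+1)]; then take max(V_cont, immediate exercise) for American.
  V(2,0) = exp(-r*dt) * [p*0.000000 + (1-p)*0.000000] = 0.000000; exercise = 0.000000; V(2,0) = max -> 0.000000
  V(2,1) = exp(-r*dt) * [p*0.000000 + (1-p)*0.605890] = 0.332112; exercise = 0.000000; V(2,1) = max -> 0.332112
  V(2,2) = exp(-r*dt) * [p*0.605890 + (1-p)*5.584798] = 3.334417; exercise = 3.253234; V(2,2) = max -> 3.334417
  V(1,0) = exp(-r*dt) * [p*0.000000 + (1-p)*0.332112] = 0.182043; exercise = 0.000000; V(1,0) = max -> 0.182043
  V(1,1) = exp(-r*dt) * [p*0.332112 + (1-p)*3.334417] = 1.977459; exercise = 0.605890; V(1,1) = max -> 1.977459
  V(0,0) = exp(-r*dt) * [p*0.182043 + (1-p)*1.977459] = 1.165998; exercise = 0.000000; V(0,0) = max -> 1.165998

Answer: Price = V(0,0) = 1.1660


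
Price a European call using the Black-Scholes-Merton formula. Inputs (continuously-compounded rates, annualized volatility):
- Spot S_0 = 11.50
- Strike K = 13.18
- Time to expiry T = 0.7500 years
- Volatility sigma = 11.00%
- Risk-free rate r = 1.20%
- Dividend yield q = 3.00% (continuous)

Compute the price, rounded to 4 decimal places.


Answer: Price = 0.0286

Derivation:
d1 = (ln(S/K) + (r - q + 0.5*sigma^2) * T) / (sigma * sqrt(T)) = -1.52542233
d2 = d1 - sigma * sqrt(T) = -1.62068512
exp(-rT) = 0.99104038; exp(-qT) = 0.97775124
C = S_0 * exp(-qT) * N(d1) - K * exp(-rT) * N(d2)
N(d1) = 0.06357690; N(d2) = 0.05254259
C = 11.5000 * 0.97775124 * 0.06357690 - 13.1800 * 0.99104038 * 0.05254259 = 0.0286


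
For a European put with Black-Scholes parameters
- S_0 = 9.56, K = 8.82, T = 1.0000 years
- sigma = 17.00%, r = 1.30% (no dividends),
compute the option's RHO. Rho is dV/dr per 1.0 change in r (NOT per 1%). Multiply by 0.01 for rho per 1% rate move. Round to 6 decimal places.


d1 = 0.6353873944; d2 = 0.4653873944
phi(d1) = 0.3260198194; exp(-qT) = 1.0000000000; exp(-rT) = 0.9870841350
N(-d2) = 0.3208270299
Rho = -K*T*exp(-rT)*N(-d2) = -8.8200 * 1.0000 * 0.9870841350 * 0.3208270299 = -2.793146

Answer: Rho = -2.793146


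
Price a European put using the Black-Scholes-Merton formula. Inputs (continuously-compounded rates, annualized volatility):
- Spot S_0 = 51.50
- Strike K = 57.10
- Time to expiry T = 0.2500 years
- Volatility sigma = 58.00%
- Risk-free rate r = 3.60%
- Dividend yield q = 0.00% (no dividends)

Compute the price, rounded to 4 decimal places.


d1 = (ln(S/K) + (r - q + 0.5*sigma^2) * T) / (sigma * sqrt(T)) = -0.17990451
d2 = d1 - sigma * sqrt(T) = -0.46990451
exp(-rT) = 0.99104038; exp(-qT) = 1.00000000
P = K * exp(-rT) * N(-d2) - S_0 * exp(-qT) * N(-d1)
N(-d1) = 0.57138623; N(-d2) = 0.68078838
P = 57.1000 * 0.99104038 * 0.68078838 - 51.5000 * 1.00000000 * 0.57138623 = 9.0983

Answer: Price = 9.0983


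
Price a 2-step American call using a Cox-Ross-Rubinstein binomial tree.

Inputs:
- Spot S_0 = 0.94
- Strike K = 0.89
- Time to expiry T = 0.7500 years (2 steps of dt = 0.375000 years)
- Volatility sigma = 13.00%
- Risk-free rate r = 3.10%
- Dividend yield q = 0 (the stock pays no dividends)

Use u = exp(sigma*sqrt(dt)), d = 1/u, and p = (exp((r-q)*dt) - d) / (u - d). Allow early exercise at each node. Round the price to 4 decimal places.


Answer: Price = V(0,0) = 0.0877

Derivation:
dt = T/N = 0.375000
u = exp(sigma*sqrt(dt)) = 1.082863; d = 1/u = 0.923478
p = (exp((r-q)*dt) - d) / (u - d) = 0.553471
Discount per step: exp(-r*dt) = 0.988442
Stock lattice S(k, i) with i counting down-moves:
  k=0: S(0,0) = 0.9400
  k=1: S(1,0) = 1.0179; S(1,1) = 0.8681
  k=2: S(2,0) = 1.1022; S(2,1) = 0.9400; S(2,2) = 0.8016
Terminal payoffs V(N, i) = max(S_T - K, 0):
  V(2,0) = 0.212237; V(2,1) = 0.050000; V(2,2) = 0.000000
Backward induction: V(k, i) = exp(-r*dt) * [p * V(k+1, i) + (1-p) * V(k+1, i+1)]; then take max(V_cont, immediate exercise) for American.
  V(1,0) = exp(-r*dt) * [p*0.212237 + (1-p)*0.050000] = 0.138178; exercise = 0.127891; V(1,0) = max -> 0.138178
  V(1,1) = exp(-r*dt) * [p*0.050000 + (1-p)*0.000000] = 0.027354; exercise = 0.000000; V(1,1) = max -> 0.027354
  V(0,0) = exp(-r*dt) * [p*0.138178 + (1-p)*0.027354] = 0.087666; exercise = 0.050000; V(0,0) = max -> 0.087666


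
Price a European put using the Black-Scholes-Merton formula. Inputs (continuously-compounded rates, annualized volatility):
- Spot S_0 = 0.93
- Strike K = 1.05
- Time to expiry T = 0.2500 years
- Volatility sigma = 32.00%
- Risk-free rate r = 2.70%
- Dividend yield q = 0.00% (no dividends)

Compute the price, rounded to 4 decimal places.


Answer: Price = 0.1348

Derivation:
d1 = (ln(S/K) + (r - q + 0.5*sigma^2) * T) / (sigma * sqrt(T)) = -0.63631786
d2 = d1 - sigma * sqrt(T) = -0.79631786
exp(-rT) = 0.99327273; exp(-qT) = 1.00000000
P = K * exp(-rT) * N(-d2) - S_0 * exp(-qT) * N(-d1)
N(-d1) = 0.73771537; N(-d2) = 0.78707635
P = 1.0500 * 0.99327273 * 0.78707635 - 0.9300 * 1.00000000 * 0.73771537 = 0.1348


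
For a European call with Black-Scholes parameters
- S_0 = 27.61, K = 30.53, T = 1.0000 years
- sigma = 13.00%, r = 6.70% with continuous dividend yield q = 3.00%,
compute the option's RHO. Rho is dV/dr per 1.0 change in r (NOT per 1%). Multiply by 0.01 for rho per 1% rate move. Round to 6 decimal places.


Answer: Rho = 8.276798

Derivation:
d1 = -0.4237060062; d2 = -0.5537060062
phi(d1) = 0.3646920708; exp(-qT) = 0.9704455335; exp(-rT) = 0.9351952013
N(d2) = 0.2898900321
Rho = K*T*exp(-rT)*N(d2) = 30.5300 * 1.0000 * 0.9351952013 * 0.2898900321 = 8.276798


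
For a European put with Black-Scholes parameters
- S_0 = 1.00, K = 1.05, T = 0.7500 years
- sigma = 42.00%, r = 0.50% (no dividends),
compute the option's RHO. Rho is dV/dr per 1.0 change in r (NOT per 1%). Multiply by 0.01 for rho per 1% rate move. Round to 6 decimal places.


d1 = 0.0580369971; d2 = -0.3056936724
phi(d1) = 0.3982709686; exp(-qT) = 1.0000000000; exp(-rT) = 0.9962570225
N(-d2) = 0.6200810543
Rho = -K*T*exp(-rT)*N(-d2) = -1.0500 * 0.7500 * 0.9962570225 * 0.6200810543 = -0.486486

Answer: Rho = -0.486486


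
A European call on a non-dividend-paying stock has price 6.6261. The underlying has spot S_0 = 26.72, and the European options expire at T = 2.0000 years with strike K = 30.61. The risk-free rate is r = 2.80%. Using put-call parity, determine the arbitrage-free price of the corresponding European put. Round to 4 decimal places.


Put-call parity: C - P = S_0 * exp(-qT) - K * exp(-rT).
S_0 * exp(-qT) = 26.7200 * 1.00000000 = 26.72000000
K * exp(-rT) = 30.6100 * 0.94553914 = 28.94295295
P = C - S*exp(-qT) + K*exp(-rT)
P = 6.6261 - 26.72000000 + 28.94295295 = 8.8491

Answer: Put price = 8.8491


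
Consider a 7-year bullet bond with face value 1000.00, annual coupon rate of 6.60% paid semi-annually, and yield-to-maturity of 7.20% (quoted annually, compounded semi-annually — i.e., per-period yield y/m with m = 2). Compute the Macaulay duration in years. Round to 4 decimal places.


Coupon per period c = face * coupon_rate / m = 33.000000
Periods per year m = 2; per-period yield y/m = 0.036000
Number of cashflows N = 14
Cashflows (t years, CF_t, discount factor 1/(1+y/m)^(m*t), PV):
  t = 0.5000: CF_t = 33.000000, DF = 0.965251, PV = 31.853282
  t = 1.0000: CF_t = 33.000000, DF = 0.931709, PV = 30.746411
  t = 1.5000: CF_t = 33.000000, DF = 0.899333, PV = 29.678003
  t = 2.0000: CF_t = 33.000000, DF = 0.868082, PV = 28.646721
  t = 2.5000: CF_t = 33.000000, DF = 0.837917, PV = 27.651275
  t = 3.0000: CF_t = 33.000000, DF = 0.808801, PV = 26.690420
  t = 3.5000: CF_t = 33.000000, DF = 0.780696, PV = 25.762954
  t = 4.0000: CF_t = 33.000000, DF = 0.753567, PV = 24.867716
  t = 4.5000: CF_t = 33.000000, DF = 0.727381, PV = 24.003587
  t = 5.0000: CF_t = 33.000000, DF = 0.702106, PV = 23.169485
  t = 5.5000: CF_t = 33.000000, DF = 0.677708, PV = 22.364368
  t = 6.0000: CF_t = 33.000000, DF = 0.654158, PV = 21.587228
  t = 6.5000: CF_t = 33.000000, DF = 0.631427, PV = 20.837092
  t = 7.0000: CF_t = 1033.000000, DF = 0.609486, PV = 629.598589
Price P = sum_t PV_t = 967.457130
Macaulay numerator sum_t t * PV_t:
  t * PV_t at t = 0.5000: 15.926641
  t * PV_t at t = 1.0000: 30.746411
  t * PV_t at t = 1.5000: 44.517004
  t * PV_t at t = 2.0000: 57.293442
  t * PV_t at t = 2.5000: 69.128188
  t * PV_t at t = 3.0000: 80.071260
  t * PV_t at t = 3.5000: 90.170338
  t * PV_t at t = 4.0000: 99.470863
  t * PV_t at t = 4.5000: 108.016140
  t * PV_t at t = 5.0000: 115.847426
  t * PV_t at t = 5.5000: 123.004024
  t * PV_t at t = 6.0000: 129.523367
  t * PV_t at t = 6.5000: 135.441101
  t * PV_t at t = 7.0000: 4407.190120
Macaulay duration D = (sum_t t * PV_t) / P = 5506.346327 / 967.457130 = 5.691566

Answer: Macaulay duration = 5.6916 years


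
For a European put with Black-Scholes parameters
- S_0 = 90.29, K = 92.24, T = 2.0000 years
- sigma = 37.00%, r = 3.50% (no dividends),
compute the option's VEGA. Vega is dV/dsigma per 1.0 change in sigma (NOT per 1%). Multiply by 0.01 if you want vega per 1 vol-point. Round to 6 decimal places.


d1 = 0.3545716938; d2 = -0.1686873242
phi(d1) = 0.3746364926; exp(-qT) = 1.0000000000; exp(-rT) = 0.9323938199
Vega = S * exp(-qT) * phi(d1) * sqrt(T) = 90.2900 * 1.0000000000 * 0.3746364926 * 1.4142135624 = 47.837087

Answer: Vega = 47.837087


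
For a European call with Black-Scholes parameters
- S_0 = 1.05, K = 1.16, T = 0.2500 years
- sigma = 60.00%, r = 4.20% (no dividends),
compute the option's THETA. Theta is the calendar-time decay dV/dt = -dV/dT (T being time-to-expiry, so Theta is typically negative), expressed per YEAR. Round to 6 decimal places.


d1 = -0.1470994698; d2 = -0.4470994698
phi(d1) = 0.3946493380; exp(-qT) = 1.0000000000; exp(-rT) = 0.9895549326
Theta = -S*exp(-qT)*phi(d1)*sigma/(2*sqrt(T)) - r*K*exp(-rT)*N(d2) + q*S*exp(-qT)*N(d1)
N(d1) = 0.4415267542; N(d2) = 0.3274016209; sqrt(T) = 0.5000000000
Term 1 = -1.0500 * 1.0000000000 * 0.3946493380 * 0.6000 / (2 * 0.5000000000) = -0.2486290829
Term 2 = -0.0420 * 1.1600 * 0.9895549326 * 0.3274016209 = -0.0157843976
Term 3 = 0 (no dividend yield, q = 0)
Theta = -0.2486290829 + (-0.0157843976) + (0.0000000000) = -0.264413

Answer: Theta = -0.264413


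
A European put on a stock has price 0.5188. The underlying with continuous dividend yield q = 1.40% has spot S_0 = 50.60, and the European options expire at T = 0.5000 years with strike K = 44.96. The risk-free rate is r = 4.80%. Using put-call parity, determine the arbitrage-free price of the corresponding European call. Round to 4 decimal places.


Put-call parity: C - P = S_0 * exp(-qT) - K * exp(-rT).
S_0 * exp(-qT) = 50.6000 * 0.99302444 = 50.24703681
K * exp(-rT) = 44.9600 * 0.97628571 = 43.89380551
C = P + S*exp(-qT) - K*exp(-rT)
C = 0.5188 + 50.24703681 - 43.89380551 = 6.8720

Answer: Call price = 6.8720


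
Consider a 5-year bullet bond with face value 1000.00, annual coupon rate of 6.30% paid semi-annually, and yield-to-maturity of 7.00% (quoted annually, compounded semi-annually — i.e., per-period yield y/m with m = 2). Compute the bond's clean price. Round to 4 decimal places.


Answer: Price = 970.8919

Derivation:
Coupon per period c = face * coupon_rate / m = 31.500000
Periods per year m = 2; per-period yield y/m = 0.035000
Number of cashflows N = 10
Cashflows (t years, CF_t, discount factor 1/(1+y/m)^(m*t), PV):
  t = 0.5000: CF_t = 31.500000, DF = 0.966184, PV = 30.434783
  t = 1.0000: CF_t = 31.500000, DF = 0.933511, PV = 29.405587
  t = 1.5000: CF_t = 31.500000, DF = 0.901943, PV = 28.411195
  t = 2.0000: CF_t = 31.500000, DF = 0.871442, PV = 27.450430
  t = 2.5000: CF_t = 31.500000, DF = 0.841973, PV = 26.522155
  t = 3.0000: CF_t = 31.500000, DF = 0.813501, PV = 25.625270
  t = 3.5000: CF_t = 31.500000, DF = 0.785991, PV = 24.758715
  t = 4.0000: CF_t = 31.500000, DF = 0.759412, PV = 23.921464
  t = 4.5000: CF_t = 31.500000, DF = 0.733731, PV = 23.112526
  t = 5.0000: CF_t = 1031.500000, DF = 0.708919, PV = 731.249756
Price P = sum_t PV_t = 970.891881


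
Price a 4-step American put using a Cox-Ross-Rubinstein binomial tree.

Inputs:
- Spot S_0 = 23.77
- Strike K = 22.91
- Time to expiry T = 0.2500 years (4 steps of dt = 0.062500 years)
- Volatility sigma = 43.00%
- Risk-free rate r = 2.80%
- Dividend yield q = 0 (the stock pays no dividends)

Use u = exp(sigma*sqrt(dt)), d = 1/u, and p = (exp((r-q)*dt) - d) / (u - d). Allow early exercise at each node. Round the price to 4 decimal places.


Answer: Price = V(0,0) = 1.5385

Derivation:
dt = T/N = 0.062500
u = exp(sigma*sqrt(dt)) = 1.113491; d = 1/u = 0.898077
p = (exp((r-q)*dt) - d) / (u - d) = 0.481282
Discount per step: exp(-r*dt) = 0.998252
Stock lattice S(k, i) with i counting down-moves:
  k=0: S(0,0) = 23.7700
  k=1: S(1,0) = 26.4677; S(1,1) = 21.3473
  k=2: S(2,0) = 29.4715; S(2,1) = 23.7700; S(2,2) = 19.1715
  k=3: S(3,0) = 32.8163; S(3,1) = 26.4677; S(3,2) = 21.3473; S(3,3) = 17.2175
  k=4: S(4,0) = 36.5406; S(4,1) = 29.4715; S(4,2) = 23.7700; S(4,3) = 19.1715; S(4,4) = 15.4626
Terminal payoffs V(N, i) = max(K - S_T, 0):
  V(4,0) = 0.000000; V(4,1) = 0.000000; V(4,2) = 0.000000; V(4,3) = 3.738510; V(4,4) = 7.447399
Backward induction: V(k, i) = exp(-r*dt) * [p * V(k+1, i) + (1-p) * V(k+1, i+1)]; then take max(V_cont, immediate exercise) for American.
  V(3,0) = exp(-r*dt) * [p*0.000000 + (1-p)*0.000000] = 0.000000; exercise = 0.000000; V(3,0) = max -> 0.000000
  V(3,1) = exp(-r*dt) * [p*0.000000 + (1-p)*0.000000] = 0.000000; exercise = 0.000000; V(3,1) = max -> 0.000000
  V(3,2) = exp(-r*dt) * [p*0.000000 + (1-p)*3.738510] = 1.935842; exercise = 1.562721; V(3,2) = max -> 1.935842
  V(3,3) = exp(-r*dt) * [p*3.738510 + (1-p)*7.447399] = 5.652477; exercise = 5.692535; V(3,3) = max -> 5.692535
  V(2,0) = exp(-r*dt) * [p*0.000000 + (1-p)*0.000000] = 0.000000; exercise = 0.000000; V(2,0) = max -> 0.000000
  V(2,1) = exp(-r*dt) * [p*0.000000 + (1-p)*1.935842] = 1.002401; exercise = 0.000000; V(2,1) = max -> 1.002401
  V(2,2) = exp(-r*dt) * [p*1.935842 + (1-p)*5.692535] = 3.877715; exercise = 3.738510; V(2,2) = max -> 3.877715
  V(1,0) = exp(-r*dt) * [p*0.000000 + (1-p)*1.002401] = 0.519054; exercise = 0.000000; V(1,0) = max -> 0.519054
  V(1,1) = exp(-r*dt) * [p*1.002401 + (1-p)*3.877715] = 2.489518; exercise = 1.562721; V(1,1) = max -> 2.489518
  V(0,0) = exp(-r*dt) * [p*0.519054 + (1-p)*2.489518] = 1.538475; exercise = 0.000000; V(0,0) = max -> 1.538475


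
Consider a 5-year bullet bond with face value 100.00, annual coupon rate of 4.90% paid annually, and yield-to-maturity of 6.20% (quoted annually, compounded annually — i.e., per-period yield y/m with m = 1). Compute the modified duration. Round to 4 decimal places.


Coupon per period c = face * coupon_rate / m = 4.900000
Periods per year m = 1; per-period yield y/m = 0.062000
Number of cashflows N = 5
Cashflows (t years, CF_t, discount factor 1/(1+y/m)^(m*t), PV):
  t = 1.0000: CF_t = 4.900000, DF = 0.941620, PV = 4.613936
  t = 2.0000: CF_t = 4.900000, DF = 0.886647, PV = 4.344572
  t = 3.0000: CF_t = 4.900000, DF = 0.834885, PV = 4.090935
  t = 4.0000: CF_t = 4.900000, DF = 0.786144, PV = 3.852104
  t = 5.0000: CF_t = 104.900000, DF = 0.740248, PV = 77.652046
Price P = sum_t PV_t = 94.553593
First compute Macaulay numerator sum_t t * PV_t:
  t * PV_t at t = 1.0000: 4.613936
  t * PV_t at t = 2.0000: 8.689145
  t * PV_t at t = 3.0000: 12.272804
  t * PV_t at t = 4.0000: 15.408416
  t * PV_t at t = 5.0000: 388.260231
Macaulay duration D = 429.244532 / 94.553593 = 4.539696
Modified duration = D / (1 + y/m) = 4.539696 / (1 + 0.062000) = 4.274666

Answer: Modified duration = 4.2747


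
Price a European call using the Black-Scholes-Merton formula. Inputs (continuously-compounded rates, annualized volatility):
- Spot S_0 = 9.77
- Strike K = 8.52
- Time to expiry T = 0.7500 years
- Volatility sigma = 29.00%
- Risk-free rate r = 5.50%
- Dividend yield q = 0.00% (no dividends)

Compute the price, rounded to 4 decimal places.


Answer: Price = 1.9086

Derivation:
d1 = (ln(S/K) + (r - q + 0.5*sigma^2) * T) / (sigma * sqrt(T)) = 0.83491867
d2 = d1 - sigma * sqrt(T) = 0.58377130
exp(-rT) = 0.95958920; exp(-qT) = 1.00000000
C = S_0 * exp(-qT) * N(d1) - K * exp(-rT) * N(d2)
N(d1) = 0.79811825; N(d2) = 0.72031291
C = 9.7700 * 1.00000000 * 0.79811825 - 8.5200 * 0.95958920 * 0.72031291 = 1.9086


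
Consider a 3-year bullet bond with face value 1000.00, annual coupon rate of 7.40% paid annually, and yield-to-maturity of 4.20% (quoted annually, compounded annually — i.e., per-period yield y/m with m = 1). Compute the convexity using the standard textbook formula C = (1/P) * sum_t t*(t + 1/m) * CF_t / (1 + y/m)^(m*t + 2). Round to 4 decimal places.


Answer: Convexity = 10.1052

Derivation:
Coupon per period c = face * coupon_rate / m = 74.000000
Periods per year m = 1; per-period yield y/m = 0.042000
Number of cashflows N = 3
Cashflows (t years, CF_t, discount factor 1/(1+y/m)^(m*t), PV):
  t = 1.0000: CF_t = 74.000000, DF = 0.959693, PV = 71.017274
  t = 2.0000: CF_t = 74.000000, DF = 0.921010, PV = 68.154774
  t = 3.0000: CF_t = 1074.000000, DF = 0.883887, PV = 949.294849
Price P = sum_t PV_t = 1088.466898
Convexity numerator sum_t t*(t + 1/m) * CF_t / (1+y/m)^(m*t + 2):
  t = 1.0000: term = 130.815305
  t = 2.0000: term = 376.627558
  t = 3.0000: term = 10491.725818
Convexity = (1/P) * sum = 10999.168681 / 1088.466898 = 10.105194


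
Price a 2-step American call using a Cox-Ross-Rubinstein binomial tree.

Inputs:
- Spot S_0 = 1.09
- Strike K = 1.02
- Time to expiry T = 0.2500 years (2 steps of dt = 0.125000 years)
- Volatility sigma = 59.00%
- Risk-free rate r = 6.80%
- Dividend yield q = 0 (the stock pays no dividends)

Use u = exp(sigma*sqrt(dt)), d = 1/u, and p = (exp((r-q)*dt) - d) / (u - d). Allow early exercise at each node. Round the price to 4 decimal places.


Answer: Price = V(0,0) = 0.1711

Derivation:
dt = T/N = 0.125000
u = exp(sigma*sqrt(dt)) = 1.231948; d = 1/u = 0.811723
p = (exp((r-q)*dt) - d) / (u - d) = 0.468353
Discount per step: exp(-r*dt) = 0.991536
Stock lattice S(k, i) with i counting down-moves:
  k=0: S(0,0) = 1.0900
  k=1: S(1,0) = 1.3428; S(1,1) = 0.8848
  k=2: S(2,0) = 1.6543; S(2,1) = 1.0900; S(2,2) = 0.7182
Terminal payoffs V(N, i) = max(S_T - K, 0):
  V(2,0) = 0.634288; V(2,1) = 0.070000; V(2,2) = 0.000000
Backward induction: V(k, i) = exp(-r*dt) * [p * V(k+1, i) + (1-p) * V(k+1, i+1)]; then take max(V_cont, immediate exercise) for American.
  V(1,0) = exp(-r*dt) * [p*0.634288 + (1-p)*0.070000] = 0.331456; exercise = 0.322823; V(1,0) = max -> 0.331456
  V(1,1) = exp(-r*dt) * [p*0.070000 + (1-p)*0.000000] = 0.032507; exercise = 0.000000; V(1,1) = max -> 0.032507
  V(0,0) = exp(-r*dt) * [p*0.331456 + (1-p)*0.032507] = 0.171061; exercise = 0.070000; V(0,0) = max -> 0.171061


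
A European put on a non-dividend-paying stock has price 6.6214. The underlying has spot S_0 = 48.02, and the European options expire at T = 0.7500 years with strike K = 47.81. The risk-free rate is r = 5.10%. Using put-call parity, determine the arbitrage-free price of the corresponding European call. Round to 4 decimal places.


Answer: Call price = 8.6256

Derivation:
Put-call parity: C - P = S_0 * exp(-qT) - K * exp(-rT).
S_0 * exp(-qT) = 48.0200 * 1.00000000 = 48.02000000
K * exp(-rT) = 47.8100 * 0.96247229 = 46.01580032
C = P + S*exp(-qT) - K*exp(-rT)
C = 6.6214 + 48.02000000 - 46.01580032 = 8.6256


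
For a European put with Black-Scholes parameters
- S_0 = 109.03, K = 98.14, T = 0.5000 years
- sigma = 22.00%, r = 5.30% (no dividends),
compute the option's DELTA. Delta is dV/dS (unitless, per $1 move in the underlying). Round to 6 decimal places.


Answer: Delta = -0.177597

Derivation:
d1 = 0.9245616779; d2 = 0.7689981860
phi(d1) = 0.2601893402; exp(-qT) = 1.0000000000; exp(-rT) = 0.9738480438
N(-d1) = 0.1775969773
Delta = -exp(-qT) * N(-d1) = -1.0000000000 * 0.1775969773 = -0.177597


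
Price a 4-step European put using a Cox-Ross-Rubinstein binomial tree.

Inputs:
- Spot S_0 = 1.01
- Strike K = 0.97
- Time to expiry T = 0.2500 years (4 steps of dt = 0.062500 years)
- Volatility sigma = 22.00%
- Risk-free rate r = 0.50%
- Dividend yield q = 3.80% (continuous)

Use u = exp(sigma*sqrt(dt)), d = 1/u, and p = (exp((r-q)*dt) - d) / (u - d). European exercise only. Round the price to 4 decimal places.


dt = T/N = 0.062500
u = exp(sigma*sqrt(dt)) = 1.056541; d = 1/u = 0.946485
p = (exp((r-q)*dt) - d) / (u - d) = 0.467532
Discount per step: exp(-r*dt) = 0.999688
Stock lattice S(k, i) with i counting down-moves:
  k=0: S(0,0) = 1.0100
  k=1: S(1,0) = 1.0671; S(1,1) = 0.9559
  k=2: S(2,0) = 1.1274; S(2,1) = 1.0100; S(2,2) = 0.9048
  k=3: S(3,0) = 1.1912; S(3,1) = 1.0671; S(3,2) = 0.9559; S(3,3) = 0.8564
  k=4: S(4,0) = 1.2585; S(4,1) = 1.1274; S(4,2) = 1.0100; S(4,3) = 0.9048; S(4,4) = 0.8105
Terminal payoffs V(N, i) = max(K - S_T, 0):
  V(4,0) = 0.000000; V(4,1) = 0.000000; V(4,2) = 0.000000; V(4,3) = 0.065208; V(4,4) = 0.159456
Backward induction: V(k, i) = exp(-r*dt) * [p * V(k+1, i) + (1-p) * V(k+1, i+1)].
  V(3,0) = exp(-r*dt) * [p*0.000000 + (1-p)*0.000000] = 0.000000
  V(3,1) = exp(-r*dt) * [p*0.000000 + (1-p)*0.000000] = 0.000000
  V(3,2) = exp(-r*dt) * [p*0.000000 + (1-p)*0.065208] = 0.034710
  V(3,3) = exp(-r*dt) * [p*0.065208 + (1-p)*0.159456] = 0.115356
  V(2,0) = exp(-r*dt) * [p*0.000000 + (1-p)*0.000000] = 0.000000
  V(2,1) = exp(-r*dt) * [p*0.000000 + (1-p)*0.034710] = 0.018476
  V(2,2) = exp(-r*dt) * [p*0.034710 + (1-p)*0.115356] = 0.077627
  V(1,0) = exp(-r*dt) * [p*0.000000 + (1-p)*0.018476] = 0.009835
  V(1,1) = exp(-r*dt) * [p*0.018476 + (1-p)*0.077627] = 0.049957
  V(0,0) = exp(-r*dt) * [p*0.009835 + (1-p)*0.049957] = 0.031189

Answer: Price = V(0,0) = 0.0312


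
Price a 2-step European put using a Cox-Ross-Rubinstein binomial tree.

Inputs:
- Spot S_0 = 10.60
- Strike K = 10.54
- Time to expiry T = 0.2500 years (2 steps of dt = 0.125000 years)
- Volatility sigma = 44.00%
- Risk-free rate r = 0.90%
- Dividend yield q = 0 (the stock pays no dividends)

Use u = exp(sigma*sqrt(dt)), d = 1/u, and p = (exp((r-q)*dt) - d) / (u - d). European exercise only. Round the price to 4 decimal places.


Answer: Price = V(0,0) = 0.7929

Derivation:
dt = T/N = 0.125000
u = exp(sigma*sqrt(dt)) = 1.168316; d = 1/u = 0.855933
p = (exp((r-q)*dt) - d) / (u - d) = 0.464791
Discount per step: exp(-r*dt) = 0.998876
Stock lattice S(k, i) with i counting down-moves:
  k=0: S(0,0) = 10.6000
  k=1: S(1,0) = 12.3842; S(1,1) = 9.0729
  k=2: S(2,0) = 14.4686; S(2,1) = 10.6000; S(2,2) = 7.7658
Terminal payoffs V(N, i) = max(K - S_T, 0):
  V(2,0) = 0.000000; V(2,1) = 0.000000; V(2,2) = 2.774219
Backward induction: V(k, i) = exp(-r*dt) * [p * V(k+1, i) + (1-p) * V(k+1, i+1)].
  V(1,0) = exp(-r*dt) * [p*0.000000 + (1-p)*0.000000] = 0.000000
  V(1,1) = exp(-r*dt) * [p*0.000000 + (1-p)*2.774219] = 1.483118
  V(0,0) = exp(-r*dt) * [p*0.000000 + (1-p)*1.483118] = 0.792886


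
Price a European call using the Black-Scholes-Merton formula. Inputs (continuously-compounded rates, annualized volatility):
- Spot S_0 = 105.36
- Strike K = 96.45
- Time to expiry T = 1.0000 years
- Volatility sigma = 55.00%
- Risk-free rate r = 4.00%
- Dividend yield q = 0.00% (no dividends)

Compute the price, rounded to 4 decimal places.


Answer: Price = 28.3668

Derivation:
d1 = (ln(S/K) + (r - q + 0.5*sigma^2) * T) / (sigma * sqrt(T)) = 0.50837876
d2 = d1 - sigma * sqrt(T) = -0.04162124
exp(-rT) = 0.96078944; exp(-qT) = 1.00000000
C = S_0 * exp(-qT) * N(d1) - K * exp(-rT) * N(d2)
N(d1) = 0.69440613; N(d2) = 0.48340032
C = 105.3600 * 1.00000000 * 0.69440613 - 96.4500 * 0.96078944 * 0.48340032 = 28.3668


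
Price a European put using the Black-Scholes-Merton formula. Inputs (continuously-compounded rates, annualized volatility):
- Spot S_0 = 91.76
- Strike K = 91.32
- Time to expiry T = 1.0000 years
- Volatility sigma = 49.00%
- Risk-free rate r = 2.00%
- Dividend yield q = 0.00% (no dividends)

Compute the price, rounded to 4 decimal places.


Answer: Price = 16.4399

Derivation:
d1 = (ln(S/K) + (r - q + 0.5*sigma^2) * T) / (sigma * sqrt(T)) = 0.29562582
d2 = d1 - sigma * sqrt(T) = -0.19437418
exp(-rT) = 0.98019867; exp(-qT) = 1.00000000
P = K * exp(-rT) * N(-d2) - S_0 * exp(-qT) * N(-d1)
N(-d1) = 0.38375793; N(-d2) = 0.57705855
P = 91.3200 * 0.98019867 * 0.57705855 - 91.7600 * 1.00000000 * 0.38375793 = 16.4399


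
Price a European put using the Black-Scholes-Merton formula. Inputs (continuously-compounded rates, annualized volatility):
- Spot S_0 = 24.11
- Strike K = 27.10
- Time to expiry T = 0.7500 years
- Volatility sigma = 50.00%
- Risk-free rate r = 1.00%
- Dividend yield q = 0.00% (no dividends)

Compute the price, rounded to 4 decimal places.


d1 = (ln(S/K) + (r - q + 0.5*sigma^2) * T) / (sigma * sqrt(T)) = -0.03615838
d2 = d1 - sigma * sqrt(T) = -0.46917108
exp(-rT) = 0.99252805; exp(-qT) = 1.00000000
P = K * exp(-rT) * N(-d2) - S_0 * exp(-qT) * N(-d1)
N(-d1) = 0.51442196; N(-d2) = 0.68052632
P = 27.1000 * 0.99252805 * 0.68052632 - 24.1100 * 1.00000000 * 0.51442196 = 5.9018

Answer: Price = 5.9018


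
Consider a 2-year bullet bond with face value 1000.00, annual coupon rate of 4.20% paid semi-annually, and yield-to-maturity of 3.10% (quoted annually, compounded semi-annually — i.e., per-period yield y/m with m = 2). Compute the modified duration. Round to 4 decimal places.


Answer: Modified duration = 1.9103

Derivation:
Coupon per period c = face * coupon_rate / m = 21.000000
Periods per year m = 2; per-period yield y/m = 0.015500
Number of cashflows N = 4
Cashflows (t years, CF_t, discount factor 1/(1+y/m)^(m*t), PV):
  t = 0.5000: CF_t = 21.000000, DF = 0.984737, PV = 20.679468
  t = 1.0000: CF_t = 21.000000, DF = 0.969706, PV = 20.363829
  t = 1.5000: CF_t = 21.000000, DF = 0.954905, PV = 20.053007
  t = 2.0000: CF_t = 1021.000000, DF = 0.940330, PV = 960.076924
Price P = sum_t PV_t = 1021.173228
First compute Macaulay numerator sum_t t * PV_t:
  t * PV_t at t = 0.5000: 10.339734
  t * PV_t at t = 1.0000: 20.363829
  t * PV_t at t = 1.5000: 30.079511
  t * PV_t at t = 2.0000: 1920.153847
Macaulay duration D = 1980.936921 / 1021.173228 = 1.939864
Modified duration = D / (1 + y/m) = 1.939864 / (1 + 0.015500) = 1.910255


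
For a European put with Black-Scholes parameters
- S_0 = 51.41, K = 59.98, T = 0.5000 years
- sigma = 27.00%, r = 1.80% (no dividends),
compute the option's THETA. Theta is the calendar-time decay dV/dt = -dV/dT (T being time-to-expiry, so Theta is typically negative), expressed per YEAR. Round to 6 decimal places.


d1 = -0.6649604266; d2 = -0.8558792575
phi(d1) = 0.3198111167; exp(-qT) = 1.0000000000; exp(-rT) = 0.9910403788
Theta = -S*exp(-qT)*phi(d1)*sigma/(2*sqrt(T)) + r*K*exp(-rT)*N(-d2) - q*S*exp(-qT)*N(-d1)
N(-d1) = 0.7469620976; N(-d2) = 0.8039677153; sqrt(T) = 0.7071067812
Term 1 = -51.4100 * 1.0000000000 * 0.3198111167 * 0.2700 / (2 * 0.7071067812) = -3.1389899557
Term 2 = 0.0180 * 59.9800 * 0.9910403788 * 0.8039677153 = 0.8602187914
Term 3 = 0 (no dividend yield, q = 0)
Theta = -3.1389899557 + (0.8602187914) + (0.0000000000) = -2.278771

Answer: Theta = -2.278771


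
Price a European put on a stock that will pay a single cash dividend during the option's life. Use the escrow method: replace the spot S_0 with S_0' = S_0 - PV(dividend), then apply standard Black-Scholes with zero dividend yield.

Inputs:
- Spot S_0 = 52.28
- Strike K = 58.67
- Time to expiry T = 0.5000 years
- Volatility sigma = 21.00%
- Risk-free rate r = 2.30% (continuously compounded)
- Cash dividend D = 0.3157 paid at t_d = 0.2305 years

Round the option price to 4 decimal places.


PV(D) = D * exp(-r * t_d) = 0.3157 * 0.99471253 = 0.31403075
S_0' = S_0 - PV(D) = 52.2800 - 0.31403075 = 51.96596925
d1 = (ln(S_0'/K) + (r + sigma^2/2)*T) / (sigma*sqrt(T)) = -0.66545116
d2 = d1 - sigma*sqrt(T) = -0.81394359
exp(-rT) = 0.98856587
N(-d1) = 0.74711901; N(-d2) = 0.79216136
P = K * exp(-rT) * N(-d2) - S_0' * N(-d1) = 58.6700 * 0.98856587 * 0.79216136 - 51.96596925 * 0.74711901 = 7.1199

Answer: Price = 7.1199


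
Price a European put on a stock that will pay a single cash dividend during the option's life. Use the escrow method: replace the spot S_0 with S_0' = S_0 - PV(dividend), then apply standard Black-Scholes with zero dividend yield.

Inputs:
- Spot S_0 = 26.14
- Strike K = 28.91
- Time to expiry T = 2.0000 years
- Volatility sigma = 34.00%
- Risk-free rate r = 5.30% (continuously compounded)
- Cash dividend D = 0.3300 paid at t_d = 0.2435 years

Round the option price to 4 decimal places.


PV(D) = D * exp(-r * t_d) = 0.3300 * 0.98717742 = 0.32576855
S_0' = S_0 - PV(D) = 26.1400 - 0.32576855 = 25.81423145
d1 = (ln(S_0'/K) + (r + sigma^2/2)*T) / (sigma*sqrt(T)) = 0.22531415
d2 = d1 - sigma*sqrt(T) = -0.25551846
exp(-rT) = 0.89942465
N(-d1) = 0.41086745; N(-d2) = 0.60083866
P = K * exp(-rT) * N(-d2) - S_0' * N(-d1) = 28.9100 * 0.89942465 * 0.60083866 - 25.81423145 * 0.41086745 = 5.0170

Answer: Price = 5.0170


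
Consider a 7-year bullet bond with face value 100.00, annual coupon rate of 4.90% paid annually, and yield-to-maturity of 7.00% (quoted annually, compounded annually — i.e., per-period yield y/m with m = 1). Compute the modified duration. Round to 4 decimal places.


Coupon per period c = face * coupon_rate / m = 4.900000
Periods per year m = 1; per-period yield y/m = 0.070000
Number of cashflows N = 7
Cashflows (t years, CF_t, discount factor 1/(1+y/m)^(m*t), PV):
  t = 1.0000: CF_t = 4.900000, DF = 0.934579, PV = 4.579439
  t = 2.0000: CF_t = 4.900000, DF = 0.873439, PV = 4.279850
  t = 3.0000: CF_t = 4.900000, DF = 0.816298, PV = 3.999860
  t = 4.0000: CF_t = 4.900000, DF = 0.762895, PV = 3.738187
  t = 5.0000: CF_t = 4.900000, DF = 0.712986, PV = 3.493632
  t = 6.0000: CF_t = 4.900000, DF = 0.666342, PV = 3.265077
  t = 7.0000: CF_t = 104.900000, DF = 0.622750, PV = 65.326448
Price P = sum_t PV_t = 88.682492
First compute Macaulay numerator sum_t t * PV_t:
  t * PV_t at t = 1.0000: 4.579439
  t * PV_t at t = 2.0000: 8.559700
  t * PV_t at t = 3.0000: 11.999579
  t * PV_t at t = 4.0000: 14.952746
  t * PV_t at t = 5.0000: 17.468161
  t * PV_t at t = 6.0000: 19.590461
  t * PV_t at t = 7.0000: 457.285135
Macaulay duration D = 534.435222 / 88.682492 = 6.026389
Modified duration = D / (1 + y/m) = 6.026389 / (1 + 0.070000) = 5.632140

Answer: Modified duration = 5.6321


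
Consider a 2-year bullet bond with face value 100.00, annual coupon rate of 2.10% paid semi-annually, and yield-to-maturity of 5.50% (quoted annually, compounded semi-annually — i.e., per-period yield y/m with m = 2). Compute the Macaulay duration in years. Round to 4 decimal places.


Answer: Macaulay duration = 1.9678 years

Derivation:
Coupon per period c = face * coupon_rate / m = 1.050000
Periods per year m = 2; per-period yield y/m = 0.027500
Number of cashflows N = 4
Cashflows (t years, CF_t, discount factor 1/(1+y/m)^(m*t), PV):
  t = 0.5000: CF_t = 1.050000, DF = 0.973236, PV = 1.021898
  t = 1.0000: CF_t = 1.050000, DF = 0.947188, PV = 0.994548
  t = 1.5000: CF_t = 1.050000, DF = 0.921838, PV = 0.967930
  t = 2.0000: CF_t = 101.050000, DF = 0.897166, PV = 90.658597
Price P = sum_t PV_t = 93.642973
Macaulay numerator sum_t t * PV_t:
  t * PV_t at t = 0.5000: 0.510949
  t * PV_t at t = 1.0000: 0.994548
  t * PV_t at t = 1.5000: 1.451895
  t * PV_t at t = 2.0000: 181.317195
Macaulay duration D = (sum_t t * PV_t) / P = 184.274586 / 93.642973 = 1.967842


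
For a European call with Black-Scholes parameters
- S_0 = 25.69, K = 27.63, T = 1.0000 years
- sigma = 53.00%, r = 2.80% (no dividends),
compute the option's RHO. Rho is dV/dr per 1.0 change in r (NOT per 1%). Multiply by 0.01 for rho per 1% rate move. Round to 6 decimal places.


d1 = 0.1804710796; d2 = -0.3495289204
phi(d1) = 0.3924981565; exp(-qT) = 1.0000000000; exp(-rT) = 0.9723883668
N(d2) = 0.3633461315
Rho = K*T*exp(-rT)*N(d2) = 27.6300 * 1.0000 * 0.9723883668 * 0.3633461315 = 9.762053

Answer: Rho = 9.762053


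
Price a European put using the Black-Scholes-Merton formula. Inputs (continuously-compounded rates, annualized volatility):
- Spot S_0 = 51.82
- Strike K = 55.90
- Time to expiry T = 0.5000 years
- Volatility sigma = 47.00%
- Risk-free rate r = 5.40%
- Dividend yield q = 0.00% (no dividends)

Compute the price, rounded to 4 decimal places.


d1 = (ln(S/K) + (r - q + 0.5*sigma^2) * T) / (sigma * sqrt(T)) = 0.01936809
d2 = d1 - sigma * sqrt(T) = -0.31297210
exp(-rT) = 0.97336124; exp(-qT) = 1.00000000
P = K * exp(-rT) * N(-d2) - S_0 * exp(-qT) * N(-d1)
N(-d1) = 0.49227373; N(-d2) = 0.62284907
P = 55.9000 * 0.97336124 * 0.62284907 - 51.8200 * 1.00000000 * 0.49227373 = 8.3801

Answer: Price = 8.3801


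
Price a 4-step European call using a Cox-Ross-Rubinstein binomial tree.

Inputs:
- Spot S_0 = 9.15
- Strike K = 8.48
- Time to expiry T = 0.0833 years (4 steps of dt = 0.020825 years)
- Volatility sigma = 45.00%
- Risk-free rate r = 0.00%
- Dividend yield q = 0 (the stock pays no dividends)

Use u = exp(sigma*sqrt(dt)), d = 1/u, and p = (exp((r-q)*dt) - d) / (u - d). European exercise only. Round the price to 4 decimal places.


Answer: Price = V(0,0) = 0.8894

Derivation:
dt = T/N = 0.020825
u = exp(sigma*sqrt(dt)) = 1.067094; d = 1/u = 0.937125
p = (exp((r-q)*dt) - d) / (u - d) = 0.483771
Discount per step: exp(-r*dt) = 1.000000
Stock lattice S(k, i) with i counting down-moves:
  k=0: S(0,0) = 9.1500
  k=1: S(1,0) = 9.7639; S(1,1) = 8.5747
  k=2: S(2,0) = 10.4190; S(2,1) = 9.1500; S(2,2) = 8.0356
  k=3: S(3,0) = 11.1181; S(3,1) = 9.7639; S(3,2) = 8.5747; S(3,3) = 7.5303
  k=4: S(4,0) = 11.8640; S(4,1) = 10.4190; S(4,2) = 9.1500; S(4,3) = 8.0356; S(4,4) = 7.0568
Terminal payoffs V(N, i) = max(S_T - K, 0):
  V(4,0) = 3.384011; V(4,1) = 1.939007; V(4,2) = 0.670000; V(4,3) = 0.000000; V(4,4) = 0.000000
Backward induction: V(k, i) = exp(-r*dt) * [p * V(k+1, i) + (1-p) * V(k+1, i+1)].
  V(3,0) = exp(-r*dt) * [p*3.384011 + (1-p)*1.939007] = 2.638058
  V(3,1) = exp(-r*dt) * [p*1.939007 + (1-p)*0.670000] = 1.283909
  V(3,2) = exp(-r*dt) * [p*0.670000 + (1-p)*0.000000] = 0.324127
  V(3,3) = exp(-r*dt) * [p*0.000000 + (1-p)*0.000000] = 0.000000
  V(2,0) = exp(-r*dt) * [p*2.638058 + (1-p)*1.283909] = 1.939007
  V(2,1) = exp(-r*dt) * [p*1.283909 + (1-p)*0.324127] = 0.788441
  V(2,2) = exp(-r*dt) * [p*0.324127 + (1-p)*0.000000] = 0.156803
  V(1,0) = exp(-r*dt) * [p*1.939007 + (1-p)*0.788441] = 1.345051
  V(1,1) = exp(-r*dt) * [p*0.788441 + (1-p)*0.156803] = 0.462371
  V(0,0) = exp(-r*dt) * [p*1.345051 + (1-p)*0.462371] = 0.889386
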